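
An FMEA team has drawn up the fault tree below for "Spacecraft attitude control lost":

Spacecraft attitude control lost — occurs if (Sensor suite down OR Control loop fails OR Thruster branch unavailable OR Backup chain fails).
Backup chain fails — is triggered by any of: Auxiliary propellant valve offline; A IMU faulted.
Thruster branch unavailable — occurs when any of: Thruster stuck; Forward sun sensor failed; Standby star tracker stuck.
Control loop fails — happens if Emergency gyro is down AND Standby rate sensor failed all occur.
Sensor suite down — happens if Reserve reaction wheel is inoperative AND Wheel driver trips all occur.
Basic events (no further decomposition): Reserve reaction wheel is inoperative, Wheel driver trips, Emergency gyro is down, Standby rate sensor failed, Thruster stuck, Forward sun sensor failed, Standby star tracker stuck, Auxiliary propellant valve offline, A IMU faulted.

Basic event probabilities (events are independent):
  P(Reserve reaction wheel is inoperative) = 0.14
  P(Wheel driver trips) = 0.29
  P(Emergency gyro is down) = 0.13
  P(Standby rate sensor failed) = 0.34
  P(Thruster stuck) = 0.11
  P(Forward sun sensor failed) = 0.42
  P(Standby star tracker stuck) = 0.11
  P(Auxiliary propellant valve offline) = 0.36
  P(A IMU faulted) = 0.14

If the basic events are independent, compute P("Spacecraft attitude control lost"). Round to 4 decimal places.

0.7681

P(Sensor suite down) [AND] = 0.14 × 0.29 = 0.040600
P(Control loop fails) [AND] = 0.13 × 0.34 = 0.044200
P(Thruster branch unavailable) [OR] = 1 − (1−0.11) × (1−0.42) × (1−0.11) = 0.540582
P(Backup chain fails) [OR] = 1 − (1−0.36) × (1−0.14) = 0.449600
P(Spacecraft attitude control lost) [OR] = 1 − (1−0.040600) × (1−0.044200) × (1−0.540582) × (1−0.449600) = 0.768125
Rounded to 4 decimal places: P(Spacecraft attitude control lost) ≈ 0.7681.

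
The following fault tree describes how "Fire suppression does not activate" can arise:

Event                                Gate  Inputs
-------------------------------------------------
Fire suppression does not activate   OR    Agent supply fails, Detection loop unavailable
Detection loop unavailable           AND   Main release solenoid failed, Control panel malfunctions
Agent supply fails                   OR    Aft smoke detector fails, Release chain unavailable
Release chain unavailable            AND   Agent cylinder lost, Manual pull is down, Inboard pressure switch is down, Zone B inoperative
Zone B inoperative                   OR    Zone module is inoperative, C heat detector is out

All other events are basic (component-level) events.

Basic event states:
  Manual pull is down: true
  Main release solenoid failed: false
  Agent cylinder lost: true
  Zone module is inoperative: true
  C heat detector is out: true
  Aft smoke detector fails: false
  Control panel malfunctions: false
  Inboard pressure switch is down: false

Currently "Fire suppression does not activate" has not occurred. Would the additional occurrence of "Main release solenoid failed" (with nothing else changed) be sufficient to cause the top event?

Counterfactual: set "Main release solenoid failed" to occurred.
Zone B inoperative [OR]: Zone module is inoperative=occurs, C heat detector is out=occurs → at least one input occurs → occurs.
Release chain unavailable [AND]: Agent cylinder lost=occurs, Manual pull is down=occurs, Inboard pressure switch is down=not, Zone B inoperative=occurs → not all inputs occur → does not occur.
Agent supply fails [OR]: Aft smoke detector fails=not, Release chain unavailable=not → no input occurs → does not occur.
Detection loop unavailable [AND]: Main release solenoid failed=occurs, Control panel malfunctions=not → not all inputs occur → does not occur.
Fire suppression does not activate [OR]: Agent supply fails=not, Detection loop unavailable=not → no input occurs → does not occur.

No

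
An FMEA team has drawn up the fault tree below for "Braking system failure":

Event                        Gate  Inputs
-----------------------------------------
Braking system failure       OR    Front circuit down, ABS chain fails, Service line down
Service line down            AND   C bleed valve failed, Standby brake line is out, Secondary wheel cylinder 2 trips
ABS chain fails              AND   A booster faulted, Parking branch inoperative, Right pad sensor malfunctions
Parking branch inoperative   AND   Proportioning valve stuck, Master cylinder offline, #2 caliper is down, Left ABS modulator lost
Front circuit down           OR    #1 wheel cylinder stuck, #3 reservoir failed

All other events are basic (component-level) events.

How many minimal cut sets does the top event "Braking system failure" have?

Front circuit down [OR]: union of children's cut sets → 2 cut set(s).
Parking branch inoperative [AND]: one cut set from each child combined → 1 × 1 × 1 × 1 = 1 cut set(s).
ABS chain fails [AND]: one cut set from each child combined → 1 × 1 × 1 = 1 cut set(s).
Service line down [AND]: one cut set from each child combined → 1 × 1 × 1 = 1 cut set(s).
Braking system failure [OR]: union of children's cut sets → 4 cut set(s).
Minimal cut sets: {#1 wheel cylinder stuck}; {#3 reservoir failed}; {#2 caliper is down, A booster faulted, Left ABS modulator lost, Master cylinder offline, Proportioning valve stuck, Right pad sensor malfunctions}; {C bleed valve failed, Secondary wheel cylinder 2 trips, Standby brake line is out}.

4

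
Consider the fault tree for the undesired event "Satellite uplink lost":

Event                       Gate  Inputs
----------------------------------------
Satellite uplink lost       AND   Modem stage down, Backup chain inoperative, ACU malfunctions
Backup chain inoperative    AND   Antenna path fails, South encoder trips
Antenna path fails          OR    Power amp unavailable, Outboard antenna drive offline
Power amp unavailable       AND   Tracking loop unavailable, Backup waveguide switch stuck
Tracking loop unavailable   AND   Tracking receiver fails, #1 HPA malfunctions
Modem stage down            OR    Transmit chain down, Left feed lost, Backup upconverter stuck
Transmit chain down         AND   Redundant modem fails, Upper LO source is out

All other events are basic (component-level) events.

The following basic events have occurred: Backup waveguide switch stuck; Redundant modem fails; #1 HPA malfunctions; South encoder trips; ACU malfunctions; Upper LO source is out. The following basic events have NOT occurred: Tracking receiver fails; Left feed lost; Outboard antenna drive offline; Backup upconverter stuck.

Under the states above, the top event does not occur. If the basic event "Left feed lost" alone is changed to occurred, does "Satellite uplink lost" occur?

Counterfactual: set "Left feed lost" to occurred.
Transmit chain down [AND]: Redundant modem fails=occurs, Upper LO source is out=occurs → all inputs occur → occurs.
Modem stage down [OR]: Transmit chain down=occurs, Left feed lost=occurs, Backup upconverter stuck=not → at least one input occurs → occurs.
Tracking loop unavailable [AND]: Tracking receiver fails=not, #1 HPA malfunctions=occurs → not all inputs occur → does not occur.
Power amp unavailable [AND]: Tracking loop unavailable=not, Backup waveguide switch stuck=occurs → not all inputs occur → does not occur.
Antenna path fails [OR]: Power amp unavailable=not, Outboard antenna drive offline=not → no input occurs → does not occur.
Backup chain inoperative [AND]: Antenna path fails=not, South encoder trips=occurs → not all inputs occur → does not occur.
Satellite uplink lost [AND]: Modem stage down=occurs, Backup chain inoperative=not, ACU malfunctions=occurs → not all inputs occur → does not occur.

No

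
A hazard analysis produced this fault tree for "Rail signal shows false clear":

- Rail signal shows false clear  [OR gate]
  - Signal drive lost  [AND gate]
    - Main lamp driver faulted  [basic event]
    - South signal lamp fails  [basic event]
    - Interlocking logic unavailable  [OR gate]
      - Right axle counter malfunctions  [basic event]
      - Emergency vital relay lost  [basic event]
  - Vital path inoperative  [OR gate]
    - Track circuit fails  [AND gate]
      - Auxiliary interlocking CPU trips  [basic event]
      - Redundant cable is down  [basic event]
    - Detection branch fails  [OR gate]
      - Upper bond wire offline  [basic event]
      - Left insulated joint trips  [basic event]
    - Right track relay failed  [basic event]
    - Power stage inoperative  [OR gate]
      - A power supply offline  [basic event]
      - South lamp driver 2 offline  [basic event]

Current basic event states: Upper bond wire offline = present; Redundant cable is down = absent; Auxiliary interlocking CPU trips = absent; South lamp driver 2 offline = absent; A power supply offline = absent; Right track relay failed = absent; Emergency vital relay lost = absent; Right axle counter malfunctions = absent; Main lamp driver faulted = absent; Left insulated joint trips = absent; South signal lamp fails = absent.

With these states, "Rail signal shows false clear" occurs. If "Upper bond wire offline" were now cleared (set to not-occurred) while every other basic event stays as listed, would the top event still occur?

No

Counterfactual: set "Upper bond wire offline" to not occurred.
Interlocking logic unavailable [OR]: Right axle counter malfunctions=not, Emergency vital relay lost=not → no input occurs → does not occur.
Signal drive lost [AND]: Main lamp driver faulted=not, South signal lamp fails=not, Interlocking logic unavailable=not → not all inputs occur → does not occur.
Track circuit fails [AND]: Auxiliary interlocking CPU trips=not, Redundant cable is down=not → not all inputs occur → does not occur.
Detection branch fails [OR]: Upper bond wire offline=not, Left insulated joint trips=not → no input occurs → does not occur.
Power stage inoperative [OR]: A power supply offline=not, South lamp driver 2 offline=not → no input occurs → does not occur.
Vital path inoperative [OR]: Track circuit fails=not, Detection branch fails=not, Right track relay failed=not, Power stage inoperative=not → no input occurs → does not occur.
Rail signal shows false clear [OR]: Signal drive lost=not, Vital path inoperative=not → no input occurs → does not occur.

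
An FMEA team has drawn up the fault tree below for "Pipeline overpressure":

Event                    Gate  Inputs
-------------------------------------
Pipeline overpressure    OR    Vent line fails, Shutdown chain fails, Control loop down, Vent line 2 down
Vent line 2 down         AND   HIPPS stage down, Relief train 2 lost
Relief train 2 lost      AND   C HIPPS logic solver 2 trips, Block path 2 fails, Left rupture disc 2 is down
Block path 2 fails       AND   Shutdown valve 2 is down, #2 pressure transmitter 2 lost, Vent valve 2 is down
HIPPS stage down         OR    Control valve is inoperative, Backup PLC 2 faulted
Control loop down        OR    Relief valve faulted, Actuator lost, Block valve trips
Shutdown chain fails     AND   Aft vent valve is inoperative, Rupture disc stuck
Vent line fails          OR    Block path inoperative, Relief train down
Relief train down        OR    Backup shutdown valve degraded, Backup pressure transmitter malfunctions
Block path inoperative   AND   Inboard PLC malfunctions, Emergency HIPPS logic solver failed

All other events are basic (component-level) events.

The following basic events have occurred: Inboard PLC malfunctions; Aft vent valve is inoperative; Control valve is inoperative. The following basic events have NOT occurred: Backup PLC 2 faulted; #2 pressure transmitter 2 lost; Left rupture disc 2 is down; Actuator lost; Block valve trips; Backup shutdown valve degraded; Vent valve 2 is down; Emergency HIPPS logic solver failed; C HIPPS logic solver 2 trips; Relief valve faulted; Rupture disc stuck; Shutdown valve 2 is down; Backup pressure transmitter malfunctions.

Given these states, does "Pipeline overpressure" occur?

No

Block path inoperative [AND]: Inboard PLC malfunctions=occurs, Emergency HIPPS logic solver failed=not → not all inputs occur → does not occur.
Relief train down [OR]: Backup shutdown valve degraded=not, Backup pressure transmitter malfunctions=not → no input occurs → does not occur.
Vent line fails [OR]: Block path inoperative=not, Relief train down=not → no input occurs → does not occur.
Shutdown chain fails [AND]: Aft vent valve is inoperative=occurs, Rupture disc stuck=not → not all inputs occur → does not occur.
Control loop down [OR]: Relief valve faulted=not, Actuator lost=not, Block valve trips=not → no input occurs → does not occur.
HIPPS stage down [OR]: Control valve is inoperative=occurs, Backup PLC 2 faulted=not → at least one input occurs → occurs.
Block path 2 fails [AND]: Shutdown valve 2 is down=not, #2 pressure transmitter 2 lost=not, Vent valve 2 is down=not → not all inputs occur → does not occur.
Relief train 2 lost [AND]: C HIPPS logic solver 2 trips=not, Block path 2 fails=not, Left rupture disc 2 is down=not → not all inputs occur → does not occur.
Vent line 2 down [AND]: HIPPS stage down=occurs, Relief train 2 lost=not → not all inputs occur → does not occur.
Pipeline overpressure [OR]: Vent line fails=not, Shutdown chain fails=not, Control loop down=not, Vent line 2 down=not → no input occurs → does not occur.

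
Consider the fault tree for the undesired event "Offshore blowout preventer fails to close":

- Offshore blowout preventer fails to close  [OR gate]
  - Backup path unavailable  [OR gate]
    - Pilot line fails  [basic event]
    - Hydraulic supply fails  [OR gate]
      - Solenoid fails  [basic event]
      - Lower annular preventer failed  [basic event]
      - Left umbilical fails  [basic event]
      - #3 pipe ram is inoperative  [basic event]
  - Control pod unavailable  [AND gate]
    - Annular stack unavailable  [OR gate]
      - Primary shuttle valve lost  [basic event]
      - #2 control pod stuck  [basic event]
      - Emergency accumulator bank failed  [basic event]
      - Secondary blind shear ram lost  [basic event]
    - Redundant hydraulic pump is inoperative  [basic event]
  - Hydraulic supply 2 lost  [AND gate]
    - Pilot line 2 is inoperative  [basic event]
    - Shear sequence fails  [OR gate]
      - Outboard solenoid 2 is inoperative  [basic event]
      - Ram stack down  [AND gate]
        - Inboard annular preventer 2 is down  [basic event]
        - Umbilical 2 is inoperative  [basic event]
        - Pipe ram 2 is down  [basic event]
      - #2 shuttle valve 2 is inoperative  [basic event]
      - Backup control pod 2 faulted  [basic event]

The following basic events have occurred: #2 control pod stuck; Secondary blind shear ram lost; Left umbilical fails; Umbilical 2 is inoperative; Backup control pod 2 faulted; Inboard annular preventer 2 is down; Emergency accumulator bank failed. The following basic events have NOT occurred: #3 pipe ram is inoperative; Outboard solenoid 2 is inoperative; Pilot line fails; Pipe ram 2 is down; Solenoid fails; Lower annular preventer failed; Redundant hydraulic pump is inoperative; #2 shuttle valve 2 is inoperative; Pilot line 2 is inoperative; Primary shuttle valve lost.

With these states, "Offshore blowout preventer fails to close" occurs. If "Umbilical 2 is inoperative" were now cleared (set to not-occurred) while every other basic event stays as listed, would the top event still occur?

Yes

Counterfactual: set "Umbilical 2 is inoperative" to not occurred.
Hydraulic supply fails [OR]: Solenoid fails=not, Lower annular preventer failed=not, Left umbilical fails=occurs, #3 pipe ram is inoperative=not → at least one input occurs → occurs.
Backup path unavailable [OR]: Pilot line fails=not, Hydraulic supply fails=occurs → at least one input occurs → occurs.
Annular stack unavailable [OR]: Primary shuttle valve lost=not, #2 control pod stuck=occurs, Emergency accumulator bank failed=occurs, Secondary blind shear ram lost=occurs → at least one input occurs → occurs.
Control pod unavailable [AND]: Annular stack unavailable=occurs, Redundant hydraulic pump is inoperative=not → not all inputs occur → does not occur.
Ram stack down [AND]: Inboard annular preventer 2 is down=occurs, Umbilical 2 is inoperative=not, Pipe ram 2 is down=not → not all inputs occur → does not occur.
Shear sequence fails [OR]: Outboard solenoid 2 is inoperative=not, Ram stack down=not, #2 shuttle valve 2 is inoperative=not, Backup control pod 2 faulted=occurs → at least one input occurs → occurs.
Hydraulic supply 2 lost [AND]: Pilot line 2 is inoperative=not, Shear sequence fails=occurs → not all inputs occur → does not occur.
Offshore blowout preventer fails to close [OR]: Backup path unavailable=occurs, Control pod unavailable=not, Hydraulic supply 2 lost=not → at least one input occurs → occurs.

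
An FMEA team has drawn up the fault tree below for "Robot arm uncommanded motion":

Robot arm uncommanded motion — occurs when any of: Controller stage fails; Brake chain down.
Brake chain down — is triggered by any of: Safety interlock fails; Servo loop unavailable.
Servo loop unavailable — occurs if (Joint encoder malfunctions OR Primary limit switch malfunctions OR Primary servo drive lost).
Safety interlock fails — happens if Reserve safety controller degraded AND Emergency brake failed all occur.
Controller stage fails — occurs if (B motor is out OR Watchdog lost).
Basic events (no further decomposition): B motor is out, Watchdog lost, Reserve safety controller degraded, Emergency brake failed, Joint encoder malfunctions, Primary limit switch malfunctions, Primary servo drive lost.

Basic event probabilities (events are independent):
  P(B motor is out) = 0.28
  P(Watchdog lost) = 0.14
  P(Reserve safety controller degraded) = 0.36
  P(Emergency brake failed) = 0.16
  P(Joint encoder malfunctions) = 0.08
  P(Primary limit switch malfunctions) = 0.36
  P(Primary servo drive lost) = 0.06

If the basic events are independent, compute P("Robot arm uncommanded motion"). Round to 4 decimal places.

P(Controller stage fails) [OR] = 1 − (1−0.28) × (1−0.14) = 0.380800
P(Safety interlock fails) [AND] = 0.36 × 0.16 = 0.057600
P(Servo loop unavailable) [OR] = 1 − (1−0.08) × (1−0.36) × (1−0.06) = 0.446528
P(Brake chain down) [OR] = 1 − (1−0.057600) × (1−0.446528) = 0.478408
P(Robot arm uncommanded motion) [OR] = 1 − (1−0.380800) × (1−0.478408) = 0.677030
Rounded to 4 decimal places: P(Robot arm uncommanded motion) ≈ 0.6770.

0.6770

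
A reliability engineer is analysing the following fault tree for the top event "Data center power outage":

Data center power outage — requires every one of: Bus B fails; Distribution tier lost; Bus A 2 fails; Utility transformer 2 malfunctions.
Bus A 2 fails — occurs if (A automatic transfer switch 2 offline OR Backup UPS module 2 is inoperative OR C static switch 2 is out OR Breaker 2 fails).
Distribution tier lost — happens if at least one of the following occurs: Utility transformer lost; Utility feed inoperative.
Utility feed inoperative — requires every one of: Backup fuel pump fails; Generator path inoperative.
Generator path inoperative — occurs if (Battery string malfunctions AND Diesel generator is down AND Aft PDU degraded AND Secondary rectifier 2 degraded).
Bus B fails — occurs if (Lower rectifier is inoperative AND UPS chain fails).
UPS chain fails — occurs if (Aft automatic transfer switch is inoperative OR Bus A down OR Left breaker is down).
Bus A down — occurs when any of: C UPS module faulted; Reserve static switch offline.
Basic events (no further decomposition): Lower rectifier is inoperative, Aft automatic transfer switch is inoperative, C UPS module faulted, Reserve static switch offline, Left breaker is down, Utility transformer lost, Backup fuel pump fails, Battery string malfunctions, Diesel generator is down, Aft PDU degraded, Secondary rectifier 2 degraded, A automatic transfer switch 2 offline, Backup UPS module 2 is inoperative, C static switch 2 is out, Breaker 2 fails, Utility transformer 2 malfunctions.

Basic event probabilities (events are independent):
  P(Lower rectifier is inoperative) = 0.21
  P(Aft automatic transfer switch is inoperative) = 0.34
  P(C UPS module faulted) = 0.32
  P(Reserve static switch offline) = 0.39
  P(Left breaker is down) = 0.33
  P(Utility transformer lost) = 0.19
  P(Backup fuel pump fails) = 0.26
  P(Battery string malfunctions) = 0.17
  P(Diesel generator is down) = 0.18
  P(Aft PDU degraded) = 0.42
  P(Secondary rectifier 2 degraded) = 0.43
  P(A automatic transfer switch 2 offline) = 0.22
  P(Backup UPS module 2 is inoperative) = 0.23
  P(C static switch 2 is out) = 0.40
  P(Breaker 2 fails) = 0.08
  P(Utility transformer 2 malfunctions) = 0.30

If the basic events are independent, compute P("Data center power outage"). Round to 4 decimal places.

P(Bus A down) [OR] = 1 − (1−0.32) × (1−0.39) = 0.585200
P(UPS chain fails) [OR] = 1 − (1−0.34) × (1−0.585200) × (1−0.33) = 0.816575
P(Bus B fails) [AND] = 0.21 × 0.816575 = 0.171481
P(Generator path inoperative) [AND] = 0.17 × 0.18 × 0.42 × 0.43 = 0.005526
P(Utility feed inoperative) [AND] = 0.26 × 0.005526 = 0.001437
P(Distribution tier lost) [OR] = 1 − (1−0.19) × (1−0.001437) = 0.191164
P(Bus A 2 fails) [OR] = 1 − (1−0.22) × (1−0.23) × (1−0.40) × (1−0.08) = 0.668469
P(Data center power outage) [AND] = 0.171481 × 0.191164 × 0.668469 × 0.30 = 0.006574
Rounded to 4 decimal places: P(Data center power outage) ≈ 0.0066.

0.0066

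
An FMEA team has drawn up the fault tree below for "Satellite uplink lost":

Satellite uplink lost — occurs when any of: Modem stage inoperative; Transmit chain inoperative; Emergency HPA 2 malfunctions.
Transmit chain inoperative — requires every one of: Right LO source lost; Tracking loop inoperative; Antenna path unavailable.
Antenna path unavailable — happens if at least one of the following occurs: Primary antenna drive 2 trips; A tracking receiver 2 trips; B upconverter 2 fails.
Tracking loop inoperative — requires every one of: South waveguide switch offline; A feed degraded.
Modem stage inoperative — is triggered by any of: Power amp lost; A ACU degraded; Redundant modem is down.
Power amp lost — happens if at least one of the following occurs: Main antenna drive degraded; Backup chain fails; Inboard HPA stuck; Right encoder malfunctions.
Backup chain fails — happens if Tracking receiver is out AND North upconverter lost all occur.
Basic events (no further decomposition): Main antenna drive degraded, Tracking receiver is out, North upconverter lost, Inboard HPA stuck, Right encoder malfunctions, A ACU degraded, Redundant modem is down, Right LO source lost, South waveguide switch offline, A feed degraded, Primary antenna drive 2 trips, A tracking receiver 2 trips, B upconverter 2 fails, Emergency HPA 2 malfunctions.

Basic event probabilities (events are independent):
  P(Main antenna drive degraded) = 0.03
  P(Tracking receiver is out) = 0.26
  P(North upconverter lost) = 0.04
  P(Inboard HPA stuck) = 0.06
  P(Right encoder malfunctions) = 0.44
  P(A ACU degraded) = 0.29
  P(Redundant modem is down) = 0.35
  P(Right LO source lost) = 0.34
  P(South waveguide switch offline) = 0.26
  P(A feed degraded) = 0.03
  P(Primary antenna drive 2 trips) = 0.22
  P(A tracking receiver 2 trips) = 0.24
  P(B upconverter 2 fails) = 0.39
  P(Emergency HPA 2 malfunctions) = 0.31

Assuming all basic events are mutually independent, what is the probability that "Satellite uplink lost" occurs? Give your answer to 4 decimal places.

0.8394

P(Backup chain fails) [AND] = 0.26 × 0.04 = 0.010400
P(Power amp lost) [OR] = 1 − (1−0.03) × (1−0.010400) × (1−0.06) × (1−0.44) = 0.494702
P(Modem stage inoperative) [OR] = 1 − (1−0.494702) × (1−0.29) × (1−0.35) = 0.766805
P(Tracking loop inoperative) [AND] = 0.26 × 0.03 = 0.007800
P(Antenna path unavailable) [OR] = 1 − (1−0.22) × (1−0.24) × (1−0.39) = 0.638392
P(Transmit chain inoperative) [AND] = 0.34 × 0.007800 × 0.638392 = 0.001693
P(Satellite uplink lost) [OR] = 1 − (1−0.766805) × (1−0.001693) × (1−0.31) = 0.839368
Rounded to 4 decimal places: P(Satellite uplink lost) ≈ 0.8394.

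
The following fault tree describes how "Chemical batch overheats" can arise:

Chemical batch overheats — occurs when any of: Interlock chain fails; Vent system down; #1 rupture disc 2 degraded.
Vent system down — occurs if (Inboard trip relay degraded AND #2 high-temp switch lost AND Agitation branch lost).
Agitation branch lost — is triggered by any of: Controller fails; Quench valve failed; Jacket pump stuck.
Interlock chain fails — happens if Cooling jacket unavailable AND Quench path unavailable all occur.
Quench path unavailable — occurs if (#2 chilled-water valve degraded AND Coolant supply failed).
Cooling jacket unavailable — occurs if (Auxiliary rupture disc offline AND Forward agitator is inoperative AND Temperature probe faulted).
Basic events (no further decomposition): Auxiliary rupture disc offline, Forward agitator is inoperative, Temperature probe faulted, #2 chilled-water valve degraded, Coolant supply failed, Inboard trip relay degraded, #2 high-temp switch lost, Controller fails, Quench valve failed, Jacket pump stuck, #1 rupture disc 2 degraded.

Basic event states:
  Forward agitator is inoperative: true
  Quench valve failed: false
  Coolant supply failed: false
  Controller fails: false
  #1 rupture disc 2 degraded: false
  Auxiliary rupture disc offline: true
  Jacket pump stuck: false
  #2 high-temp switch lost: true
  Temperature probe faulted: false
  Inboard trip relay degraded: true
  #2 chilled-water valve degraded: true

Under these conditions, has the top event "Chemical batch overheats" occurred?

No

Cooling jacket unavailable [AND]: Auxiliary rupture disc offline=occurs, Forward agitator is inoperative=occurs, Temperature probe faulted=not → not all inputs occur → does not occur.
Quench path unavailable [AND]: #2 chilled-water valve degraded=occurs, Coolant supply failed=not → not all inputs occur → does not occur.
Interlock chain fails [AND]: Cooling jacket unavailable=not, Quench path unavailable=not → not all inputs occur → does not occur.
Agitation branch lost [OR]: Controller fails=not, Quench valve failed=not, Jacket pump stuck=not → no input occurs → does not occur.
Vent system down [AND]: Inboard trip relay degraded=occurs, #2 high-temp switch lost=occurs, Agitation branch lost=not → not all inputs occur → does not occur.
Chemical batch overheats [OR]: Interlock chain fails=not, Vent system down=not, #1 rupture disc 2 degraded=not → no input occurs → does not occur.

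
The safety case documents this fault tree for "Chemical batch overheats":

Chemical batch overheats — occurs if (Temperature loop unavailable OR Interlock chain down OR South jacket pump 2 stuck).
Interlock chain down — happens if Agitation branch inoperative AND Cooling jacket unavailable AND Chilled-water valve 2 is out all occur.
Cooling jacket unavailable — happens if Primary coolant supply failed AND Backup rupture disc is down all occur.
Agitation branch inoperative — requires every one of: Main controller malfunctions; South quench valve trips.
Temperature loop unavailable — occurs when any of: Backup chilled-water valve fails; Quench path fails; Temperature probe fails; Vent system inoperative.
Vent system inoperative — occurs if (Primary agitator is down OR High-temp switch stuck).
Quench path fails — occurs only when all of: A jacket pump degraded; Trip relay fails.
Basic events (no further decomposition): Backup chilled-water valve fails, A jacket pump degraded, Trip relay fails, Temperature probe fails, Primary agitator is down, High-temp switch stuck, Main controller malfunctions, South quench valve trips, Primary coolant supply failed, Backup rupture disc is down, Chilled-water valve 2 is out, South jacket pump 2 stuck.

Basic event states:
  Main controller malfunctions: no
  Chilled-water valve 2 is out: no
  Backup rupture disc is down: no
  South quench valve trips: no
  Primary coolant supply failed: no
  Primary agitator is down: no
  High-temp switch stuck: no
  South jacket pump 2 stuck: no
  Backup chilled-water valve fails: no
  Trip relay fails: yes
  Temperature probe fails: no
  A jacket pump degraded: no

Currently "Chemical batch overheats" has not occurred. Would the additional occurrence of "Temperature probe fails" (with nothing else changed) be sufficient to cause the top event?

Yes

Counterfactual: set "Temperature probe fails" to occurred.
Quench path fails [AND]: A jacket pump degraded=not, Trip relay fails=occurs → not all inputs occur → does not occur.
Vent system inoperative [OR]: Primary agitator is down=not, High-temp switch stuck=not → no input occurs → does not occur.
Temperature loop unavailable [OR]: Backup chilled-water valve fails=not, Quench path fails=not, Temperature probe fails=occurs, Vent system inoperative=not → at least one input occurs → occurs.
Agitation branch inoperative [AND]: Main controller malfunctions=not, South quench valve trips=not → not all inputs occur → does not occur.
Cooling jacket unavailable [AND]: Primary coolant supply failed=not, Backup rupture disc is down=not → not all inputs occur → does not occur.
Interlock chain down [AND]: Agitation branch inoperative=not, Cooling jacket unavailable=not, Chilled-water valve 2 is out=not → not all inputs occur → does not occur.
Chemical batch overheats [OR]: Temperature loop unavailable=occurs, Interlock chain down=not, South jacket pump 2 stuck=not → at least one input occurs → occurs.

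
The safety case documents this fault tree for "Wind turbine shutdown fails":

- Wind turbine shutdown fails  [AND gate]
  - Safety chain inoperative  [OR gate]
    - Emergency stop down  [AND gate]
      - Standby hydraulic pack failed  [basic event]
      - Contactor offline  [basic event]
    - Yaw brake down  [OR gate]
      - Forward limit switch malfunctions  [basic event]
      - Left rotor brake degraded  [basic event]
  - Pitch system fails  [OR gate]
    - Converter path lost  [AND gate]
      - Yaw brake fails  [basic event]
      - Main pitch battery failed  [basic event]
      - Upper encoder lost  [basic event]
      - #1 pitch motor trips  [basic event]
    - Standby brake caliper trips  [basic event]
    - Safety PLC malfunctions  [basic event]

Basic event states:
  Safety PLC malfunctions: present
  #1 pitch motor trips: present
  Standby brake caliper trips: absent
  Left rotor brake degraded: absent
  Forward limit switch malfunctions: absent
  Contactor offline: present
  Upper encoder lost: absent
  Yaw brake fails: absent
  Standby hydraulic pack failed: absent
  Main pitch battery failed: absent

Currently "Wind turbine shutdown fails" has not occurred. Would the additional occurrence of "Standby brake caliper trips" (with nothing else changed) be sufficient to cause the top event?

No

Counterfactual: set "Standby brake caliper trips" to occurred.
Emergency stop down [AND]: Standby hydraulic pack failed=not, Contactor offline=occurs → not all inputs occur → does not occur.
Yaw brake down [OR]: Forward limit switch malfunctions=not, Left rotor brake degraded=not → no input occurs → does not occur.
Safety chain inoperative [OR]: Emergency stop down=not, Yaw brake down=not → no input occurs → does not occur.
Converter path lost [AND]: Yaw brake fails=not, Main pitch battery failed=not, Upper encoder lost=not, #1 pitch motor trips=occurs → not all inputs occur → does not occur.
Pitch system fails [OR]: Converter path lost=not, Standby brake caliper trips=occurs, Safety PLC malfunctions=occurs → at least one input occurs → occurs.
Wind turbine shutdown fails [AND]: Safety chain inoperative=not, Pitch system fails=occurs → not all inputs occur → does not occur.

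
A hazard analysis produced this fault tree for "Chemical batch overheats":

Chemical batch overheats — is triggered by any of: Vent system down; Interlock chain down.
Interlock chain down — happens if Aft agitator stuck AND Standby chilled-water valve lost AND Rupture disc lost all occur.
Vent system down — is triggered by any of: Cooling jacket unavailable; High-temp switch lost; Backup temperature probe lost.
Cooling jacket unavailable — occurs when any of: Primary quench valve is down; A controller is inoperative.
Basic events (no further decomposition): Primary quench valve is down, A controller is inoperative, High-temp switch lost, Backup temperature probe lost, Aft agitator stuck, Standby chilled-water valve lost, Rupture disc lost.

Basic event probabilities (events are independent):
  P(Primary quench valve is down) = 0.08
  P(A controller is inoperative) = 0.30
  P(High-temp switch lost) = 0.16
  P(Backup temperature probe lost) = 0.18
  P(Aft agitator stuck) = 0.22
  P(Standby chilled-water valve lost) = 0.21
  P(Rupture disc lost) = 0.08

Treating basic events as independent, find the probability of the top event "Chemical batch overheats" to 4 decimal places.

0.5581

P(Cooling jacket unavailable) [OR] = 1 − (1−0.08) × (1−0.30) = 0.356000
P(Vent system down) [OR] = 1 − (1−0.356000) × (1−0.16) × (1−0.18) = 0.556413
P(Interlock chain down) [AND] = 0.22 × 0.21 × 0.08 = 0.003696
P(Chemical batch overheats) [OR] = 1 − (1−0.556413) × (1−0.003696) = 0.558052
Rounded to 4 decimal places: P(Chemical batch overheats) ≈ 0.5581.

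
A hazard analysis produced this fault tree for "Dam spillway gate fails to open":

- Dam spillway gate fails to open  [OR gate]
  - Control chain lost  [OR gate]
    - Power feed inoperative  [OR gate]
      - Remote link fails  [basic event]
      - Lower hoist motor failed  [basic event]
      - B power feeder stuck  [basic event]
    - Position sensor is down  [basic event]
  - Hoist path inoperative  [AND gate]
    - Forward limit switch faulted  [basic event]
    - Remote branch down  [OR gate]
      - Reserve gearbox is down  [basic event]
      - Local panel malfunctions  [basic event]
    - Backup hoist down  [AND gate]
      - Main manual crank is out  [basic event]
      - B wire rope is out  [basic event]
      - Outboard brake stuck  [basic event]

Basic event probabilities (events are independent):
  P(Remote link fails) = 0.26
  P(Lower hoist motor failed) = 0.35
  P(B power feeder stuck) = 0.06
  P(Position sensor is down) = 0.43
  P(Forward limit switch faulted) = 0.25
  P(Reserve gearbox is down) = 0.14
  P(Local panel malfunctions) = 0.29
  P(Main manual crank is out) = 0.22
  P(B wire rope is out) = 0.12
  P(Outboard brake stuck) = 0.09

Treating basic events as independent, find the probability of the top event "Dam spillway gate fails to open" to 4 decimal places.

0.7423

P(Power feed inoperative) [OR] = 1 − (1−0.26) × (1−0.35) × (1−0.06) = 0.547860
P(Control chain lost) [OR] = 1 − (1−0.547860) × (1−0.43) = 0.742280
P(Remote branch down) [OR] = 1 − (1−0.14) × (1−0.29) = 0.389400
P(Backup hoist down) [AND] = 0.22 × 0.12 × 0.09 = 0.002376
P(Hoist path inoperative) [AND] = 0.25 × 0.389400 × 0.002376 = 0.000231
P(Dam spillway gate fails to open) [OR] = 1 − (1−0.742280) × (1−0.000231) = 0.742340
Rounded to 4 decimal places: P(Dam spillway gate fails to open) ≈ 0.7423.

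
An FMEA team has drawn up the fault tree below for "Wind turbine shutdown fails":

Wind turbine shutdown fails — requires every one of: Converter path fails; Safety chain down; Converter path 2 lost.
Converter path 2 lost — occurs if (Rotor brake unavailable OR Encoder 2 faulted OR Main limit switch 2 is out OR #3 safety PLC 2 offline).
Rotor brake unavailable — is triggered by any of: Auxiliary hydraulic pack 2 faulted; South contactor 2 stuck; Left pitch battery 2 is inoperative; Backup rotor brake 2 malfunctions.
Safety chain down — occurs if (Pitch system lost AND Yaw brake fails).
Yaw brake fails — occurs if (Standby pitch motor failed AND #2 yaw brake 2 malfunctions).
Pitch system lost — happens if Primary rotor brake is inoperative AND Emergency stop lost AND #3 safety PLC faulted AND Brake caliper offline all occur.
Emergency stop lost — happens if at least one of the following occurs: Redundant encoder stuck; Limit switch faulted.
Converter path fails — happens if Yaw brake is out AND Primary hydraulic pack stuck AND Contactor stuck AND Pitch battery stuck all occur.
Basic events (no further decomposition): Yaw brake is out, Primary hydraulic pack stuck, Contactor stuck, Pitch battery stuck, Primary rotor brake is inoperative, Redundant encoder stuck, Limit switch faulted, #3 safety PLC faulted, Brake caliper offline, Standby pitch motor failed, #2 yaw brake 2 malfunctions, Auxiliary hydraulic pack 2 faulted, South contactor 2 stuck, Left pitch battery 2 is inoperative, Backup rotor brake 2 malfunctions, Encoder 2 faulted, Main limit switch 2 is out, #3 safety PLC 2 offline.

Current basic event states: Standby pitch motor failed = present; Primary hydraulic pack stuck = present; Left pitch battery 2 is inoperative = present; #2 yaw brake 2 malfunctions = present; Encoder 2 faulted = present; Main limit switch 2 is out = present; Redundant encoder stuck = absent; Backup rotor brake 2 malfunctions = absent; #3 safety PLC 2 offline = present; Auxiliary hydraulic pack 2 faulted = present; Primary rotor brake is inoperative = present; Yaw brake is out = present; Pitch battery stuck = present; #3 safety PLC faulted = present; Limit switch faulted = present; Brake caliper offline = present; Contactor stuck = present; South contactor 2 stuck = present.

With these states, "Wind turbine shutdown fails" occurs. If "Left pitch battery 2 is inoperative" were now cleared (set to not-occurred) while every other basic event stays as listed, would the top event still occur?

Yes

Counterfactual: set "Left pitch battery 2 is inoperative" to not occurred.
Converter path fails [AND]: Yaw brake is out=occurs, Primary hydraulic pack stuck=occurs, Contactor stuck=occurs, Pitch battery stuck=occurs → all inputs occur → occurs.
Emergency stop lost [OR]: Redundant encoder stuck=not, Limit switch faulted=occurs → at least one input occurs → occurs.
Pitch system lost [AND]: Primary rotor brake is inoperative=occurs, Emergency stop lost=occurs, #3 safety PLC faulted=occurs, Brake caliper offline=occurs → all inputs occur → occurs.
Yaw brake fails [AND]: Standby pitch motor failed=occurs, #2 yaw brake 2 malfunctions=occurs → all inputs occur → occurs.
Safety chain down [AND]: Pitch system lost=occurs, Yaw brake fails=occurs → all inputs occur → occurs.
Rotor brake unavailable [OR]: Auxiliary hydraulic pack 2 faulted=occurs, South contactor 2 stuck=occurs, Left pitch battery 2 is inoperative=not, Backup rotor brake 2 malfunctions=not → at least one input occurs → occurs.
Converter path 2 lost [OR]: Rotor brake unavailable=occurs, Encoder 2 faulted=occurs, Main limit switch 2 is out=occurs, #3 safety PLC 2 offline=occurs → at least one input occurs → occurs.
Wind turbine shutdown fails [AND]: Converter path fails=occurs, Safety chain down=occurs, Converter path 2 lost=occurs → all inputs occur → occurs.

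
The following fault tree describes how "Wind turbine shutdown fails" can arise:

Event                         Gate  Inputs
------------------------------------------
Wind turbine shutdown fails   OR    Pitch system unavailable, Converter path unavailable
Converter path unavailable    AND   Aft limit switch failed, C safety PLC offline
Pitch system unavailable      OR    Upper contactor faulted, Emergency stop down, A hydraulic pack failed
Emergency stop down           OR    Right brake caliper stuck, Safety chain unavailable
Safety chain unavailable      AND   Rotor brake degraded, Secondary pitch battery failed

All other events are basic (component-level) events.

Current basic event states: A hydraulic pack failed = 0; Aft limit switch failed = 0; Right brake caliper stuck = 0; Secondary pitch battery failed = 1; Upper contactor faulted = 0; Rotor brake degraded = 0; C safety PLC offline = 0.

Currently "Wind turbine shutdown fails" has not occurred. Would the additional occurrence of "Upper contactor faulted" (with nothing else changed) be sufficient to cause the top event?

Counterfactual: set "Upper contactor faulted" to occurred.
Safety chain unavailable [AND]: Rotor brake degraded=not, Secondary pitch battery failed=occurs → not all inputs occur → does not occur.
Emergency stop down [OR]: Right brake caliper stuck=not, Safety chain unavailable=not → no input occurs → does not occur.
Pitch system unavailable [OR]: Upper contactor faulted=occurs, Emergency stop down=not, A hydraulic pack failed=not → at least one input occurs → occurs.
Converter path unavailable [AND]: Aft limit switch failed=not, C safety PLC offline=not → not all inputs occur → does not occur.
Wind turbine shutdown fails [OR]: Pitch system unavailable=occurs, Converter path unavailable=not → at least one input occurs → occurs.

Yes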